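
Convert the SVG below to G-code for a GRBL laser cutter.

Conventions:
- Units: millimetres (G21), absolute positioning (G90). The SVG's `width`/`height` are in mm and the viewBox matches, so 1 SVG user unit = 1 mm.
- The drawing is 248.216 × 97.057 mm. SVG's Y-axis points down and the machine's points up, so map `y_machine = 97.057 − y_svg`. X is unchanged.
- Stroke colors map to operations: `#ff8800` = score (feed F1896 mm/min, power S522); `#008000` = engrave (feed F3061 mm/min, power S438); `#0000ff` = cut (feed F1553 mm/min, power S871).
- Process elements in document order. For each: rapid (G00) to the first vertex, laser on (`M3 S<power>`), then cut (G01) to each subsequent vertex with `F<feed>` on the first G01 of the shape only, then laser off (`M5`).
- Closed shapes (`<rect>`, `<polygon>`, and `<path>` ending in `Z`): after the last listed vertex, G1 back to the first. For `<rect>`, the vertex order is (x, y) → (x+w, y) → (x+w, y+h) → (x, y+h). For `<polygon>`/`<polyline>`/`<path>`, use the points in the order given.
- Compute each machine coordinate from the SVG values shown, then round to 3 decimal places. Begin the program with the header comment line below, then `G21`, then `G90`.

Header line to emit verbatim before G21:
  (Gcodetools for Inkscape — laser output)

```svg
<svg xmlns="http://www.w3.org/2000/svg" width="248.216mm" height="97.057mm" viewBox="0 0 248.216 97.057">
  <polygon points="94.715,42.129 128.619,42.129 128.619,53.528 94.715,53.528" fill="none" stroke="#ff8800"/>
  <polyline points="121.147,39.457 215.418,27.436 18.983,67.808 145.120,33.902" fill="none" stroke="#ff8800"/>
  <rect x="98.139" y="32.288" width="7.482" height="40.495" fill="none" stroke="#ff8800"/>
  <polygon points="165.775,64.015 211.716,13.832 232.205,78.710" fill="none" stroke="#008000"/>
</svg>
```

(Gcodetools for Inkscape — laser output)
G21
G90
G00 X94.715 Y54.928
M3 S522
G01 X128.619 Y54.928 F1896
G01 X128.619 Y43.529
G01 X94.715 Y43.529
G01 X94.715 Y54.928
M5
G00 X121.147 Y57.600
M3 S522
G01 X215.418 Y69.621 F1896
G01 X18.983 Y29.249
G01 X145.120 Y63.155
M5
G00 X98.139 Y64.769
M3 S522
G01 X105.621 Y64.769 F1896
G01 X105.621 Y24.274
G01 X98.139 Y24.274
G01 X98.139 Y64.769
M5
G00 X165.775 Y33.042
M3 S438
G01 X211.716 Y83.225 F3061
G01 X232.205 Y18.347
G01 X165.775 Y33.042
M5

1 u = 1 mm; y_m = 97.057 − y.

[1] `<polygon>` rectangle, #ff8800→score S522 F1896: (94.715,54.928) → (128.619,54.928) → (128.619,43.529) → (94.715,43.529) → (94.715,54.928) (closed)

[2] `<polyline>` open polyline, #ff8800→score S522 F1896: (121.147,57.600) → (215.418,69.621) → (18.983,29.249) → (145.120,63.155)

[3] `<rect>` rectangle, #ff8800→score S522 F1896: (98.139,64.769) → (105.621,64.769) → (105.621,24.274) → (98.139,24.274) → (98.139,64.769) (closed)

[4] `<polygon>` regular polygon, #008000→engrave S438 F3061: (165.775,33.042) → (211.716,83.225) → (232.205,18.347) → (165.775,33.042) (closed)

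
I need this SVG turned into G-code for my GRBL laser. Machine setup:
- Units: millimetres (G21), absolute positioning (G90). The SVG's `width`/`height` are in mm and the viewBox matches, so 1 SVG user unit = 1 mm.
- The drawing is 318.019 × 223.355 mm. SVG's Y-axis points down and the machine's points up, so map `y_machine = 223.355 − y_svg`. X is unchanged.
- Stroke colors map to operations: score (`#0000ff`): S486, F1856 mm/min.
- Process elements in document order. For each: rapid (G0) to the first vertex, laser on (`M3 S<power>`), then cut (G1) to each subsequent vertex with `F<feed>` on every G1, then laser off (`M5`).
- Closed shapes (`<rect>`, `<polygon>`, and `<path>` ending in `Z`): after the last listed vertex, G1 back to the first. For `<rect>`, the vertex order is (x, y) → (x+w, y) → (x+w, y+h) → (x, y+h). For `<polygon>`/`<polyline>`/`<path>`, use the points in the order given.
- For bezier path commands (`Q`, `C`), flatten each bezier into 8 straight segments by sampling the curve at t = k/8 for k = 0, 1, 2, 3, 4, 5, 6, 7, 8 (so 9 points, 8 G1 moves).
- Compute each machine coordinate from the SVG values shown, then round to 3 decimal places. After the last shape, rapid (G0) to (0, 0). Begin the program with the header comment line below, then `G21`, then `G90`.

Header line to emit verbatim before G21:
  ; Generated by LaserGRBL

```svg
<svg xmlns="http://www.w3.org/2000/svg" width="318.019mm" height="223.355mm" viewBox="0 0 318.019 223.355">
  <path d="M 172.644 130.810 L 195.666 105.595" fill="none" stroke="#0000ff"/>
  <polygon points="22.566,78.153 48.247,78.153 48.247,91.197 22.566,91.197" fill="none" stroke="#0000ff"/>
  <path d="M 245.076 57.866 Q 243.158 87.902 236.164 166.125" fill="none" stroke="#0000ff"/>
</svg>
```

; Generated by LaserGRBL
G21
G90
G0 X172.644 Y92.545
M3 S486
G1 X195.666 Y117.760 F1856
M5
G0 X22.566 Y145.202
M3 S486
G1 X48.247 Y145.202 F1856
G1 X48.247 Y132.158 F1856
G1 X22.566 Y132.158 F1856
G1 X22.566 Y145.202 F1856
M5
G0 X245.076 Y165.489
M3 S486
G1 X244.517 Y157.227 F1856
G1 X243.800 Y147.459 F1856
G1 X242.924 Y136.186 F1856
G1 X241.889 Y123.406 F1856
G1 X240.696 Y109.121 F1856
G1 X239.344 Y93.330 F1856
G1 X237.833 Y76.033 F1856
G1 X236.164 Y57.230 F1856
M5
G0 X0.000 Y0.000

1 u = 1 mm; y_m = 223.355 − y.

[1] `<path>` line segment, #0000ff→score S486 F1856: (172.644,92.545) → (195.666,117.760)

[2] `<polygon>` rectangle, #0000ff→score S486 F1856: (22.566,145.202) → (48.247,145.202) → (48.247,132.158) → (22.566,132.158) → (22.566,145.202) (closed)

[3] `<path>` quadratic bezier, #0000ff→score S486 F1856: (245.076,165.489) → (244.517,157.227) → (243.800,147.459) → (242.924,136.186) → (241.889,123.406) → (240.696,109.121) → (239.344,93.330) → (237.833,76.033) → (236.164,57.230)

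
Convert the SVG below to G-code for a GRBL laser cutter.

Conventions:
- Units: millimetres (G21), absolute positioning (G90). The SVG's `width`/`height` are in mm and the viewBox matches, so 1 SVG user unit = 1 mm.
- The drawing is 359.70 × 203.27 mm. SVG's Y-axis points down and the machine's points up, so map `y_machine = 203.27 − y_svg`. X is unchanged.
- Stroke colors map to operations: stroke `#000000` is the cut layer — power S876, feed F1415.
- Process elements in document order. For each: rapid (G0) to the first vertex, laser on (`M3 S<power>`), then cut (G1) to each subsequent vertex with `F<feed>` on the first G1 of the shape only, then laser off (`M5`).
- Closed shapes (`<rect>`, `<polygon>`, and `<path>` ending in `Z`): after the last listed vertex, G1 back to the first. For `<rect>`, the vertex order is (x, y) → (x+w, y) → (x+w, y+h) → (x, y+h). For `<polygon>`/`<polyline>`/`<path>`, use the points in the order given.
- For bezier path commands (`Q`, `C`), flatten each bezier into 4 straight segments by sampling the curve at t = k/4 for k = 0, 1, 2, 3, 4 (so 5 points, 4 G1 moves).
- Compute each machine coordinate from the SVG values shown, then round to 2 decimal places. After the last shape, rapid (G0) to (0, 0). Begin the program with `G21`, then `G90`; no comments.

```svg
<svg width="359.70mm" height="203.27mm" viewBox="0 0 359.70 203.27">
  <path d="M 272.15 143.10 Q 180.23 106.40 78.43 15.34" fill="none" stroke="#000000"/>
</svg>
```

G21
G90
G0 X272.15 Y60.17
M3 S876
G1 X225.57 Y81.92 F1415
G1 X177.76 Y110.46
G1 X128.71 Y145.80
G1 X78.43 Y187.93
M5
G0 X0.00 Y0.00

1 u = 1 mm; y_m = 203.27 − y.

[1] `<path>` quadratic bezier, #000000→cut S876 F1415: (272.15,60.17) → (225.57,81.92) → (177.76,110.46) → (128.71,145.80) → (78.43,187.93)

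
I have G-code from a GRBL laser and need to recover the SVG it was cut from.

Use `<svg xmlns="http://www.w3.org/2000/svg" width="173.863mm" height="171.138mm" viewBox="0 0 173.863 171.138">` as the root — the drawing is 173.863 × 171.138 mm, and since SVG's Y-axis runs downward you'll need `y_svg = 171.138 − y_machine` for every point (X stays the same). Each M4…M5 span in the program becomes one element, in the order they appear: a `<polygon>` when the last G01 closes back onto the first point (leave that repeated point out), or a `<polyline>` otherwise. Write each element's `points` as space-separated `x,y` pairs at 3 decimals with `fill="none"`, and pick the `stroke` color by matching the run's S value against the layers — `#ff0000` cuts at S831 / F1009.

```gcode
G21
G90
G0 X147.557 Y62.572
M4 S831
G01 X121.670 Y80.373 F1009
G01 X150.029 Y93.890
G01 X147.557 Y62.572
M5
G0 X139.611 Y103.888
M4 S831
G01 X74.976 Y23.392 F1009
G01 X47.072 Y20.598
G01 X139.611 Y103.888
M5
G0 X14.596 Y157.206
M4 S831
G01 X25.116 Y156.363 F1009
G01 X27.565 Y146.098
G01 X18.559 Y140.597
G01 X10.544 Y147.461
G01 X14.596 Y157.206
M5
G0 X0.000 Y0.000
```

y_svg = 171.138 − y_m. Every run uses S831, so all elements get stroke `#ff0000` (cut).

[1] closed run; points: 147.557,108.566 121.670,90.765 150.029,77.248

[2] closed run; points: 139.611,67.250 74.976,147.746 47.072,150.540

[3] closed run; points: 14.596,13.932 25.116,14.775 27.565,25.040 18.559,30.541 10.544,23.677

<svg xmlns="http://www.w3.org/2000/svg" width="173.863mm" height="171.138mm" viewBox="0 0 173.863 171.138">
  <polygon points="147.557,108.566 121.670,90.765 150.029,77.248" fill="none" stroke="#ff0000"/>
  <polygon points="139.611,67.250 74.976,147.746 47.072,150.540" fill="none" stroke="#ff0000"/>
  <polygon points="14.596,13.932 25.116,14.775 27.565,25.040 18.559,30.541 10.544,23.677" fill="none" stroke="#ff0000"/>
</svg>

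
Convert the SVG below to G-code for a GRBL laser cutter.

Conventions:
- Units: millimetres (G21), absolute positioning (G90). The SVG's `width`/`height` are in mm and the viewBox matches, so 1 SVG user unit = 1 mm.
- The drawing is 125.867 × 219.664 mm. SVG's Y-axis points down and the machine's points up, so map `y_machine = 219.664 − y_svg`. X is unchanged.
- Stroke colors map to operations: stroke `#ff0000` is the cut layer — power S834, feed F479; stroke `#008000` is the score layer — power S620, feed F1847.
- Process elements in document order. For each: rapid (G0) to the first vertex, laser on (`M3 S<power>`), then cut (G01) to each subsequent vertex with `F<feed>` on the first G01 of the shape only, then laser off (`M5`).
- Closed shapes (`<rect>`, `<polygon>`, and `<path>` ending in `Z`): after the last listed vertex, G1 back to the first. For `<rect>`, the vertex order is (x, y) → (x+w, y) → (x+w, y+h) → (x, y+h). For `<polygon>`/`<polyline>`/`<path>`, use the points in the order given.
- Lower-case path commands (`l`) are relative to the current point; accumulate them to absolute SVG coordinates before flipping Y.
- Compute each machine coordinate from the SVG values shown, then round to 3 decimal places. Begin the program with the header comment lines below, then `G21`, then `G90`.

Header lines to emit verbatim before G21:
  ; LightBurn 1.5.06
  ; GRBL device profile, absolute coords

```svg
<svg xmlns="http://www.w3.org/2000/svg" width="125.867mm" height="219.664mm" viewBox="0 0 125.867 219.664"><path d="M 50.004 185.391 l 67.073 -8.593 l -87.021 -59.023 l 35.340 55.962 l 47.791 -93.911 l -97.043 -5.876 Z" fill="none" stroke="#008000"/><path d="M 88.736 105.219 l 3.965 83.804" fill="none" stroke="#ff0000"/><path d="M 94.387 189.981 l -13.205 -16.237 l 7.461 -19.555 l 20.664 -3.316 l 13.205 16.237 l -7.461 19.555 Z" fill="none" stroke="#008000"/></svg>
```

1 u = 1 mm; y_m = 219.664 − y.

[1] `<path>` closed polygon, #008000→score S620 F1847: (50.004,34.273) → (117.077,42.866) → (30.056,101.889) → (65.396,45.927) → (113.187,139.838) → (16.144,145.714) → (50.004,34.273) (closed)

[2] `<path>` line segment, #ff0000→cut S834 F479: (88.736,114.445) → (92.701,30.641)

[3] `<path>` regular polygon, #008000→score S620 F1847: (94.387,29.683) → (81.182,45.920) → (88.643,65.475) → (109.307,68.791) → (122.512,52.554) → (115.051,32.999) → (94.387,29.683) (closed)

; LightBurn 1.5.06
; GRBL device profile, absolute coords
G21
G90
G0 X50.004 Y34.273
M3 S620
G01 X117.077 Y42.866 F1847
G01 X30.056 Y101.889
G01 X65.396 Y45.927
G01 X113.187 Y139.838
G01 X16.144 Y145.714
G01 X50.004 Y34.273
M5
G0 X88.736 Y114.445
M3 S834
G01 X92.701 Y30.641 F479
M5
G0 X94.387 Y29.683
M3 S620
G01 X81.182 Y45.920 F1847
G01 X88.643 Y65.475
G01 X109.307 Y68.791
G01 X122.512 Y52.554
G01 X115.051 Y32.999
G01 X94.387 Y29.683
M5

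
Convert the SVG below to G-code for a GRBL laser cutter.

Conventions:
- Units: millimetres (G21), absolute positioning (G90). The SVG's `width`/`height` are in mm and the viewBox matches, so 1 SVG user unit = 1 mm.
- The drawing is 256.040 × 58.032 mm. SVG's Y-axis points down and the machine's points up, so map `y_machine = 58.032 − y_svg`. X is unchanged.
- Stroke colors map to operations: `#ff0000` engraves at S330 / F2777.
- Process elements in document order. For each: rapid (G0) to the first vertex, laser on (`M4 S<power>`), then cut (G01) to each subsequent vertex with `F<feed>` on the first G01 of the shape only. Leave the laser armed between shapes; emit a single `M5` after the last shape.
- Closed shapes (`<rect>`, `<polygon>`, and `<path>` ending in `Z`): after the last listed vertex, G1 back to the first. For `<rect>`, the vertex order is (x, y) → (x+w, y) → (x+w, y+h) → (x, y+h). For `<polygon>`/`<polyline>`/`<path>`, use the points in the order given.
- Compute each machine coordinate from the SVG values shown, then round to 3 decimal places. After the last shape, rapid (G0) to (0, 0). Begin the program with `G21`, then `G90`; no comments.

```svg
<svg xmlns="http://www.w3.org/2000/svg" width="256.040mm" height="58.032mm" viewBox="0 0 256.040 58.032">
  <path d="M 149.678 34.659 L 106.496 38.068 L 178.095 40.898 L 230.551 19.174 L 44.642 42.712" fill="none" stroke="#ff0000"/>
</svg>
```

G21
G90
G0 X149.678 Y23.373
M4 S330
G01 X106.496 Y19.964 F2777
G01 X178.095 Y17.134
G01 X230.551 Y38.858
G01 X44.642 Y15.320
M5
G0 X0.000 Y0.000

1 u = 1 mm; y_m = 58.032 − y.

[1] `<path>` open polyline, #ff0000→engrave S330 F2777: (149.678,23.373) → (106.496,19.964) → (178.095,17.134) → (230.551,38.858) → (44.642,15.320)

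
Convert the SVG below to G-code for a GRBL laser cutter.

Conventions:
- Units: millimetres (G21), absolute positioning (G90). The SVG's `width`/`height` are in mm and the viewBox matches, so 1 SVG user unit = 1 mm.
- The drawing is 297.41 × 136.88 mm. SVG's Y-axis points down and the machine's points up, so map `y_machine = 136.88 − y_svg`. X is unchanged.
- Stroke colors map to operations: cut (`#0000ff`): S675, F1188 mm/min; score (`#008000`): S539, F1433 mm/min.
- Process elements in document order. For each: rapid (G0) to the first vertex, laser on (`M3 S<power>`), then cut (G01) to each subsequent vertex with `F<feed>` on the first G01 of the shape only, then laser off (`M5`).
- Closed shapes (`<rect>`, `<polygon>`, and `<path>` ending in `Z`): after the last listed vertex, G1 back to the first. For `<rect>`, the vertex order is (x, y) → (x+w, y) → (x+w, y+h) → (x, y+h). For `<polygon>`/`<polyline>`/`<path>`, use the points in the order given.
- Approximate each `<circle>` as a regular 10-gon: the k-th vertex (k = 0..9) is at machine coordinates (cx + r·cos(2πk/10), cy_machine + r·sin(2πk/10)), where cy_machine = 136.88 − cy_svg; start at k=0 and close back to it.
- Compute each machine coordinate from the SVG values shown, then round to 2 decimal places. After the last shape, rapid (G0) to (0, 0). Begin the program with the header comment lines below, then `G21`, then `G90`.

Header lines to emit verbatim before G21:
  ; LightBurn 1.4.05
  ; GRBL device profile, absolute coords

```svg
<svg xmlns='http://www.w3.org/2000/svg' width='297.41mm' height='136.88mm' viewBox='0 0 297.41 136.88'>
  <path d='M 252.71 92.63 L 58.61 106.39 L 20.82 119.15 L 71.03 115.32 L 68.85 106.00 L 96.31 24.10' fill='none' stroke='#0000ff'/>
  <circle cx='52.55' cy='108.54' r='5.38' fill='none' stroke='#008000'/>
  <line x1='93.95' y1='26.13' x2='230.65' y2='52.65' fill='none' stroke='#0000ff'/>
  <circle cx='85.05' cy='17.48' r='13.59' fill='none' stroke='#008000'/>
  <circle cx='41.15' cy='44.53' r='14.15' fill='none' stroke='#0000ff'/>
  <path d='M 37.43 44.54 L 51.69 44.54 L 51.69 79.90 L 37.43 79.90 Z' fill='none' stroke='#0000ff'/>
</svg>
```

; LightBurn 1.4.05
; GRBL device profile, absolute coords
G21
G90
G0 X252.71 Y44.25
M3 S675
G01 X58.61 Y30.49 F1188
G01 X20.82 Y17.73
G01 X71.03 Y21.56
G01 X68.85 Y30.88
G01 X96.31 Y112.78
M5
G0 X57.93 Y28.34
M3 S539
G01 X56.90 Y31.50 F1433
G01 X54.21 Y33.46
G01 X50.89 Y33.46
G01 X48.20 Y31.50
G01 X47.17 Y28.34
G01 X48.20 Y25.18
G01 X50.89 Y23.22
G01 X54.21 Y23.22
G01 X56.90 Y25.18
G01 X57.93 Y28.34
M5
G0 X93.95 Y110.75
M3 S675
G01 X230.65 Y84.23 F1188
M5
G0 X98.64 Y119.40
M3 S539
G01 X96.04 Y127.39 F1433
G01 X89.25 Y132.32
G01 X80.85 Y132.32
G01 X74.06 Y127.39
G01 X71.46 Y119.40
G01 X74.06 Y111.41
G01 X80.85 Y106.48
G01 X89.25 Y106.48
G01 X96.04 Y111.41
G01 X98.64 Y119.40
M5
G0 X55.30 Y92.35
M3 S675
G01 X52.60 Y100.67 F1188
G01 X45.52 Y105.81
G01 X36.78 Y105.81
G01 X29.70 Y100.67
G01 X27.00 Y92.35
G01 X29.70 Y84.03
G01 X36.78 Y78.89
G01 X45.52 Y78.89
G01 X52.60 Y84.03
G01 X55.30 Y92.35
M5
G0 X37.43 Y92.34
M3 S675
G01 X51.69 Y92.34 F1188
G01 X51.69 Y56.98
G01 X37.43 Y56.98
G01 X37.43 Y92.34
M5
G0 X0.00 Y0.00

Since the viewBox matches the mm dimensions, user units are millimetres directly. The only transform is the Y-flip y_m = 136.88 − y_svg.

Shape 1 is a open polyline drawn with `<path>`. Its stroke #0000ff means cut at S675, F1188. After flipping Y the toolpath is (252.71,44.25) → (58.61,30.49) → (20.82,17.73) → (71.03,21.56) → (68.85,30.88) → (96.31,112.78).

Shape 2 is a circle drawn with `<circle>`. Its stroke #008000 means score at S539, F1433. After flipping Y the toolpath is (57.93,28.34) → (56.90,31.50) → (54.21,33.46) → (50.89,33.46) → (48.20,31.50) → (47.17,28.34) → (48.20,25.18) → (50.89,23.22) → (54.21,23.22) → (56.90,25.18) → (57.93,28.34), returning to the start.

Shape 3 is a line segment drawn with `<line>`. Its stroke #0000ff means cut at S675, F1188. After flipping Y the toolpath is (93.95,110.75) → (230.65,84.23).

Shape 4 is a circle drawn with `<circle>`. Its stroke #008000 means score at S539, F1433. After flipping Y the toolpath is (98.64,119.40) → (96.04,127.39) → (89.25,132.32) → (80.85,132.32) → (74.06,127.39) → (71.46,119.40) → (74.06,111.41) → (80.85,106.48) → (89.25,106.48) → (96.04,111.41) → (98.64,119.40), returning to the start.

Shape 5 is a circle drawn with `<circle>`. Its stroke #0000ff means cut at S675, F1188. After flipping Y the toolpath is (55.30,92.35) → (52.60,100.67) → (45.52,105.81) → (36.78,105.81) → (29.70,100.67) → (27.00,92.35) → (29.70,84.03) → (36.78,78.89) → (45.52,78.89) → (52.60,84.03) → (55.30,92.35), returning to the start.

Shape 6 is a rectangle drawn with `<path>`. Its stroke #0000ff means cut at S675, F1188. After flipping Y the toolpath is (37.43,92.34) → (51.69,92.34) → (51.69,56.98) → (37.43,56.98) → (37.43,92.34), returning to the start.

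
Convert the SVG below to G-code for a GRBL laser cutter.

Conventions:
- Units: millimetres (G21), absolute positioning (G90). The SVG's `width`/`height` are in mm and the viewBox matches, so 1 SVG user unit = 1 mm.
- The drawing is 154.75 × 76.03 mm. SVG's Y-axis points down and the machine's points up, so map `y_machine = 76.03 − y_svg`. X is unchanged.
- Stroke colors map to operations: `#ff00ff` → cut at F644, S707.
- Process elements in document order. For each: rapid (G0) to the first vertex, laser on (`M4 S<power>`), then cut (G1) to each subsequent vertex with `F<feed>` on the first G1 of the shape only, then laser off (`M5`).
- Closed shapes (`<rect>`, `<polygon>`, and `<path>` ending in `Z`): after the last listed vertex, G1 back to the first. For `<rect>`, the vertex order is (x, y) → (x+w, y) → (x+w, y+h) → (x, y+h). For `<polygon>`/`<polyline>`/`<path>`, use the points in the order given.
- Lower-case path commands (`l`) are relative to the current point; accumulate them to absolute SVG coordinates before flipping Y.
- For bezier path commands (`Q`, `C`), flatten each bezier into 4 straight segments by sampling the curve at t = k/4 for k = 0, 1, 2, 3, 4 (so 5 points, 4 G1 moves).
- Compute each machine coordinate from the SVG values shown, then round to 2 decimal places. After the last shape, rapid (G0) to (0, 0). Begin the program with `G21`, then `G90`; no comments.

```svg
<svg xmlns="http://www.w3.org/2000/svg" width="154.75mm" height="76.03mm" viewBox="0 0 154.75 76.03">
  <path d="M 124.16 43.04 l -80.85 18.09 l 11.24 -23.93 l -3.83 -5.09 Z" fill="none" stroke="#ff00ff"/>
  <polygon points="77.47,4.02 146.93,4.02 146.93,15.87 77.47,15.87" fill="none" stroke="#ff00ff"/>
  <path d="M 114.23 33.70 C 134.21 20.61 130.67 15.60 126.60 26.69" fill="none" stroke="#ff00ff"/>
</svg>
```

G21
G90
G0 X124.16 Y32.99
M4 S707
G1 X43.31 Y14.90 F644
G1 X54.55 Y38.83
G1 X50.72 Y43.92
G1 X124.16 Y32.99
M5
G0 X77.47 Y72.01
M4 S707
G1 X146.93 Y72.01 F644
G1 X146.93 Y60.16
G1 X77.47 Y60.16
G1 X77.47 Y72.01
M5
G0 X114.23 Y42.33
M4 S707
G1 X125.16 Y50.51 F644
G1 X129.43 Y54.90
G1 X129.19 Y54.76
G1 X126.60 Y49.34
M5
G0 X0.00 Y0.00

1 u = 1 mm; y_m = 76.03 − y.

[1] `<path>` closed polygon, #ff00ff→cut S707 F644: (124.16,32.99) → (43.31,14.90) → (54.55,38.83) → (50.72,43.92) → (124.16,32.99) (closed)

[2] `<polygon>` rectangle, #ff00ff→cut S707 F644: (77.47,72.01) → (146.93,72.01) → (146.93,60.16) → (77.47,60.16) → (77.47,72.01) (closed)

[3] `<path>` cubic bezier, #ff00ff→cut S707 F644: (114.23,42.33) → (125.16,50.51) → (129.43,54.90) → (129.19,54.76) → (126.60,49.34)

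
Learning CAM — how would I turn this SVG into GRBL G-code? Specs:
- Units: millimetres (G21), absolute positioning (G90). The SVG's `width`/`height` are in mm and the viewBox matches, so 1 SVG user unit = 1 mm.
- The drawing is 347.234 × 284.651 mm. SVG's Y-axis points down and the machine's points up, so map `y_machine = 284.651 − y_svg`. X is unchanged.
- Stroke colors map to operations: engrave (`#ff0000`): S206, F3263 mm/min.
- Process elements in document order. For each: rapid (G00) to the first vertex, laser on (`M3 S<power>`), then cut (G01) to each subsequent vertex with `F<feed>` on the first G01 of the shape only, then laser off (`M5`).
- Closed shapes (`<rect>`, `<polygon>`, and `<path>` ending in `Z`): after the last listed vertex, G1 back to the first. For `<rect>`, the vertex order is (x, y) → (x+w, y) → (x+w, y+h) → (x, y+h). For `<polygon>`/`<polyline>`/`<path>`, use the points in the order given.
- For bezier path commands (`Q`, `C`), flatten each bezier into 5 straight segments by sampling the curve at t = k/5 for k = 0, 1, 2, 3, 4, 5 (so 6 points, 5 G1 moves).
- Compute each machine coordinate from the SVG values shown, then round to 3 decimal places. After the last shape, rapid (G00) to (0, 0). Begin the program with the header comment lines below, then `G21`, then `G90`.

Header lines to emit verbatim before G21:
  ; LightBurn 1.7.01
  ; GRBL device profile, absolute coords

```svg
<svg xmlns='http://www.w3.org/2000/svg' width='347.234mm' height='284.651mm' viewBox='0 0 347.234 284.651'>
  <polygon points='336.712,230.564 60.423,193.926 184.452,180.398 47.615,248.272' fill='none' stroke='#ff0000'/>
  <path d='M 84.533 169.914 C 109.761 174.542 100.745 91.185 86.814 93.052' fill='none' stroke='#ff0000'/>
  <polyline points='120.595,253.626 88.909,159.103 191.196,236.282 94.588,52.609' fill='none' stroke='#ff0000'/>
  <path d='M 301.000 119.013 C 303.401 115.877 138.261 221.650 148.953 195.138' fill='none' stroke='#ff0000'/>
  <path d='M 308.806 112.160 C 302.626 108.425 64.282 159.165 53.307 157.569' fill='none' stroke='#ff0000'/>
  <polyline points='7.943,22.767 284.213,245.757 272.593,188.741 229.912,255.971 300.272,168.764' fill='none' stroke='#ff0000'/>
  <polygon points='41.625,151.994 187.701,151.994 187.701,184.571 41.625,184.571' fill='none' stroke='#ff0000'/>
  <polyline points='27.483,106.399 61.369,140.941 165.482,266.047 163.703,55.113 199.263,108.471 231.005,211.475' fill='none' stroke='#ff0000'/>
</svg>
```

; LightBurn 1.7.01
; GRBL device profile, absolute coords
G21
G90
G00 X336.712 Y54.087
M3 S206
G01 X60.423 Y90.725 F3263
G01 X184.452 Y104.253
G01 X47.615 Y36.379
G01 X336.712 Y54.087
M5
G00 X84.533 Y114.737
M3 S206
G01 X95.795 Y121.133 F3263
G01 X100.247 Y140.331
G01 X99.295 Y164.017
G01 X94.348 Y183.878
G01 X86.814 Y191.599
M5
G00 X120.595 Y31.025
M3 S206
G01 X88.909 Y125.548 F3263
G01 X191.196 Y48.369
G01 X94.588 Y232.042
M5
G00 X301.000 Y165.638
M3 S206
G01 X285.083 Y156.380 F3263
G01 X245.437 Y132.561
G01 X198.546 Y105.759
G01 X160.891 Y87.550
G01 X148.953 Y89.513
M5
G00 X308.806 Y172.491
M3 S206
G01 X280.915 Y169.049 F3263
G01 X219.361 Y157.661
G01 X146.204 Y143.452
G01 X83.500 Y131.550
G01 X53.307 Y127.082
M5
G00 X7.943 Y261.884
M3 S206
G01 X284.213 Y38.894 F3263
G01 X272.593 Y95.910
G01 X229.912 Y28.680
G01 X300.272 Y115.887
M5
G00 X41.625 Y132.657
M3 S206
G01 X187.701 Y132.657 F3263
G01 X187.701 Y100.080
G01 X41.625 Y100.080
G01 X41.625 Y132.657
M5
G00 X27.483 Y178.252
M3 S206
G01 X61.369 Y143.710 F3263
G01 X165.482 Y18.604
G01 X163.703 Y229.538
G01 X199.263 Y176.180
G01 X231.005 Y73.176
M5
G00 X0.000 Y0.000

Since the viewBox matches the mm dimensions, user units are millimetres directly. The only transform is the Y-flip y_m = 284.651 − y_svg.

Shape 1 is a closed polygon drawn with `<polygon>`. Its stroke #ff0000 means engrave at S206, F3263. After flipping Y the toolpath is (336.712,54.087) → (60.423,90.725) → (184.452,104.253) → (47.615,36.379) → (336.712,54.087), returning to the start.

Shape 2 is a cubic bezier drawn with `<path>`. Its stroke #ff0000 means engrave at S206, F3263. After flipping Y the toolpath is (84.533,114.737) → (95.795,121.133) → (100.247,140.331) → (99.295,164.017) → (94.348,183.878) → (86.814,191.599).

Shape 3 is a open polyline drawn with `<polyline>`. Its stroke #ff0000 means engrave at S206, F3263. After flipping Y the toolpath is (120.595,31.025) → (88.909,125.548) → (191.196,48.369) → (94.588,232.042).

Shape 4 is a cubic bezier drawn with `<path>`. Its stroke #ff0000 means engrave at S206, F3263. After flipping Y the toolpath is (301.000,165.638) → (285.083,156.380) → (245.437,132.561) → (198.546,105.759) → (160.891,87.550) → (148.953,89.513).

Shape 5 is a cubic bezier drawn with `<path>`. Its stroke #ff0000 means engrave at S206, F3263. After flipping Y the toolpath is (308.806,172.491) → (280.915,169.049) → (219.361,157.661) → (146.204,143.452) → (83.500,131.550) → (53.307,127.082).

Shape 6 is a open polyline drawn with `<polyline>`. Its stroke #ff0000 means engrave at S206, F3263. After flipping Y the toolpath is (7.943,261.884) → (284.213,38.894) → (272.593,95.910) → (229.912,28.680) → (300.272,115.887).

Shape 7 is a rectangle drawn with `<polygon>`. Its stroke #ff0000 means engrave at S206, F3263. After flipping Y the toolpath is (41.625,132.657) → (187.701,132.657) → (187.701,100.080) → (41.625,100.080) → (41.625,132.657), returning to the start.

Shape 8 is a open polyline drawn with `<polyline>`. Its stroke #ff0000 means engrave at S206, F3263. After flipping Y the toolpath is (27.483,178.252) → (61.369,143.710) → (165.482,18.604) → (163.703,229.538) → (199.263,176.180) → (231.005,73.176).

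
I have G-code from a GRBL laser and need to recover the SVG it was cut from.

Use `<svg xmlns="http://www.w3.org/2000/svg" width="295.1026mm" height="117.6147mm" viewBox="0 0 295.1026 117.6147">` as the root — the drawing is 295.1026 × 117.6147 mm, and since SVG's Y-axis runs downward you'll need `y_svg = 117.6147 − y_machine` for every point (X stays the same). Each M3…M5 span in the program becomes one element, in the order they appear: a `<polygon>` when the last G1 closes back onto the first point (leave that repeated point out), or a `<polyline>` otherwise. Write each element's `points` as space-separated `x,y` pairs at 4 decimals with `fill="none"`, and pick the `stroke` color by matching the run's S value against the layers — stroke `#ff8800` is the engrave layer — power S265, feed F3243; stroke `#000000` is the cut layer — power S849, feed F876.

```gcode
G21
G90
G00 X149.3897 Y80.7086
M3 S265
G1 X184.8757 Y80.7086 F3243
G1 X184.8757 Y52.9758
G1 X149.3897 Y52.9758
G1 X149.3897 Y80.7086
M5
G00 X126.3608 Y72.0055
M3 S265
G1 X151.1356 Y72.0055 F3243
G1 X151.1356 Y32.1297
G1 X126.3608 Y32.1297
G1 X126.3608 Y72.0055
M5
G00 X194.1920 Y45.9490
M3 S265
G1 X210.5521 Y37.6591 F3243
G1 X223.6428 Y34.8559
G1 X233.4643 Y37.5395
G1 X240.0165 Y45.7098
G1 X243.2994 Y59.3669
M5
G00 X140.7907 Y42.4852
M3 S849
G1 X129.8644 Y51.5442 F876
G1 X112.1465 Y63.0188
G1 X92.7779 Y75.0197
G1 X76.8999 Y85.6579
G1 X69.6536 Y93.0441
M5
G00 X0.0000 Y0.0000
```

y_svg = 117.6147 − y_m.

[1] S265→`#ff8800` (engrave); closed run; points: 149.3897,36.9061 184.8757,36.9061 184.8757,64.6389 149.3897,64.6389

[2] S265→`#ff8800` (engrave); closed run; points: 126.3608,45.6092 151.1356,45.6092 151.1356,85.4850 126.3608,85.4850

[3] S265→`#ff8800` (engrave); open run; points: 194.1920,71.6657 210.5521,79.9556 223.6428,82.7588 233.4643,80.0752 240.0165,71.9049 243.2994,58.2478

[4] S849→`#000000` (cut); open run; points: 140.7907,75.1295 129.8644,66.0705 112.1465,54.5959 92.7779,42.5950 76.8999,31.9568 69.6536,24.5706

<svg xmlns="http://www.w3.org/2000/svg" width="295.1026mm" height="117.6147mm" viewBox="0 0 295.1026 117.6147">
  <polygon points="149.3897,36.9061 184.8757,36.9061 184.8757,64.6389 149.3897,64.6389" fill="none" stroke="#ff8800"/>
  <polygon points="126.3608,45.6092 151.1356,45.6092 151.1356,85.4850 126.3608,85.4850" fill="none" stroke="#ff8800"/>
  <polyline points="194.1920,71.6657 210.5521,79.9556 223.6428,82.7588 233.4643,80.0752 240.0165,71.9049 243.2994,58.2478" fill="none" stroke="#ff8800"/>
  <polyline points="140.7907,75.1295 129.8644,66.0705 112.1465,54.5959 92.7779,42.5950 76.8999,31.9568 69.6536,24.5706" fill="none" stroke="#000000"/>
</svg>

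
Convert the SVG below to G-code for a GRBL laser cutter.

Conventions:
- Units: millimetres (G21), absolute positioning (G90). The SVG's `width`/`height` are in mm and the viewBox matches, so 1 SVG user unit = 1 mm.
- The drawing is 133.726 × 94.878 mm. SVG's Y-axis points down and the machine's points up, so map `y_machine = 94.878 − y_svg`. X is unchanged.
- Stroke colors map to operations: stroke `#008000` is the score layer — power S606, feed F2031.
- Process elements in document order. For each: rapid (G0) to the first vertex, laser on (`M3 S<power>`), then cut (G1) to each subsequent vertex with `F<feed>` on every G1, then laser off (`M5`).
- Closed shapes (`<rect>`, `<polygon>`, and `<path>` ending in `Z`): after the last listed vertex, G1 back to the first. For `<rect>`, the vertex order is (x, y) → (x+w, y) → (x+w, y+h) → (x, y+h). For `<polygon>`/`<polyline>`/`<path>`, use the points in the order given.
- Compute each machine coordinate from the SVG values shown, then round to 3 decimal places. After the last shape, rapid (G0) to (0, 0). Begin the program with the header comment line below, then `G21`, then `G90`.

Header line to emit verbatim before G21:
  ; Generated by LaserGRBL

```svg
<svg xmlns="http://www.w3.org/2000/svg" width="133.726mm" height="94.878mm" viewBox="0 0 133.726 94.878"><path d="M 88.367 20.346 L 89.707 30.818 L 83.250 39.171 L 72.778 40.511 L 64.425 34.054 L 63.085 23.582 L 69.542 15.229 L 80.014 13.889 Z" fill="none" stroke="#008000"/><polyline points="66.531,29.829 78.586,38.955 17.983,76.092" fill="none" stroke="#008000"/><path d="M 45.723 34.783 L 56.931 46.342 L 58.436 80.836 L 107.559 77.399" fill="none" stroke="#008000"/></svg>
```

; Generated by LaserGRBL
G21
G90
G0 X88.367 Y74.532
M3 S606
G1 X89.707 Y64.060 F2031
G1 X83.250 Y55.707 F2031
G1 X72.778 Y54.367 F2031
G1 X64.425 Y60.824 F2031
G1 X63.085 Y71.296 F2031
G1 X69.542 Y79.649 F2031
G1 X80.014 Y80.989 F2031
G1 X88.367 Y74.532 F2031
M5
G0 X66.531 Y65.049
M3 S606
G1 X78.586 Y55.923 F2031
G1 X17.983 Y18.786 F2031
M5
G0 X45.723 Y60.095
M3 S606
G1 X56.931 Y48.536 F2031
G1 X58.436 Y14.042 F2031
G1 X107.559 Y17.479 F2031
M5
G0 X0.000 Y0.000

viewBox `0 0 133.726 94.878` with mm width/height → 1 unit = 1 mm. Flip: y_m = 94.878 − y_svg.

**Shape 1** — `<path>` regular polygon, stroke `#008000` → score (S606, F2031). Machine vertices: (88.367,74.532) → (89.707,64.060) → (83.250,55.707) → (72.778,54.367) → (64.425,60.824) → (63.085,71.296) → (69.542,79.649) → (80.014,80.989) → (88.367,74.532). Closed: final G1 returns to the first vertex.

**Shape 2** — `<polyline>` open polyline, stroke `#008000` → score (S606, F2031). Machine vertices: (66.531,65.049) → (78.586,55.923) → (17.983,18.786). Open path.

**Shape 3** — `<path>` open polyline, stroke `#008000` → score (S606, F2031). Machine vertices: (45.723,60.095) → (56.931,48.536) → (58.436,14.042) → (107.559,17.479). Open path.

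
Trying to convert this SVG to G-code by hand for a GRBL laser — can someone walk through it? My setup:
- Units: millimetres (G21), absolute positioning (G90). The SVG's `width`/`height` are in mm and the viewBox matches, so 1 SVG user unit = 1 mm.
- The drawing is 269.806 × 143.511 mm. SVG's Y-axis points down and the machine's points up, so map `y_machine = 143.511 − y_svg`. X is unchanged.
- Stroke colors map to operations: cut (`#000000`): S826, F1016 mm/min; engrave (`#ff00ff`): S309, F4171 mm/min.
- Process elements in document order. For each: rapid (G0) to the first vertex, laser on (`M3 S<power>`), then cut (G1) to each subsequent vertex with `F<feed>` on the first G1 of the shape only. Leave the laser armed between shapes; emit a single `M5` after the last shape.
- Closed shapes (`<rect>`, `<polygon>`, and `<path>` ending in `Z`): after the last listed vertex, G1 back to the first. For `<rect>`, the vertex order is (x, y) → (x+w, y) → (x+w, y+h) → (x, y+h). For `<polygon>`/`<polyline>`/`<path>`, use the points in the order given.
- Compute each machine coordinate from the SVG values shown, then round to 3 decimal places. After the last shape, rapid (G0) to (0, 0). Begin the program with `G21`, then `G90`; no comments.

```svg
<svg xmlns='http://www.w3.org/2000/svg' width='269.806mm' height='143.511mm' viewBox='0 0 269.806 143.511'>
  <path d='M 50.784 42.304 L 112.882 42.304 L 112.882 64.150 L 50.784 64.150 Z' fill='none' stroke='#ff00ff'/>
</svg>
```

G21
G90
G0 X50.784 Y101.207
M3 S309
G1 X112.882 Y101.207 F4171
G1 X112.882 Y79.361
G1 X50.784 Y79.361
G1 X50.784 Y101.207
M5
G0 X0.000 Y0.000

1 u = 1 mm; y_m = 143.511 − y.

[1] `<path>` rectangle, #ff00ff→engrave S309 F4171: (50.784,101.207) → (112.882,101.207) → (112.882,79.361) → (50.784,79.361) → (50.784,101.207) (closed)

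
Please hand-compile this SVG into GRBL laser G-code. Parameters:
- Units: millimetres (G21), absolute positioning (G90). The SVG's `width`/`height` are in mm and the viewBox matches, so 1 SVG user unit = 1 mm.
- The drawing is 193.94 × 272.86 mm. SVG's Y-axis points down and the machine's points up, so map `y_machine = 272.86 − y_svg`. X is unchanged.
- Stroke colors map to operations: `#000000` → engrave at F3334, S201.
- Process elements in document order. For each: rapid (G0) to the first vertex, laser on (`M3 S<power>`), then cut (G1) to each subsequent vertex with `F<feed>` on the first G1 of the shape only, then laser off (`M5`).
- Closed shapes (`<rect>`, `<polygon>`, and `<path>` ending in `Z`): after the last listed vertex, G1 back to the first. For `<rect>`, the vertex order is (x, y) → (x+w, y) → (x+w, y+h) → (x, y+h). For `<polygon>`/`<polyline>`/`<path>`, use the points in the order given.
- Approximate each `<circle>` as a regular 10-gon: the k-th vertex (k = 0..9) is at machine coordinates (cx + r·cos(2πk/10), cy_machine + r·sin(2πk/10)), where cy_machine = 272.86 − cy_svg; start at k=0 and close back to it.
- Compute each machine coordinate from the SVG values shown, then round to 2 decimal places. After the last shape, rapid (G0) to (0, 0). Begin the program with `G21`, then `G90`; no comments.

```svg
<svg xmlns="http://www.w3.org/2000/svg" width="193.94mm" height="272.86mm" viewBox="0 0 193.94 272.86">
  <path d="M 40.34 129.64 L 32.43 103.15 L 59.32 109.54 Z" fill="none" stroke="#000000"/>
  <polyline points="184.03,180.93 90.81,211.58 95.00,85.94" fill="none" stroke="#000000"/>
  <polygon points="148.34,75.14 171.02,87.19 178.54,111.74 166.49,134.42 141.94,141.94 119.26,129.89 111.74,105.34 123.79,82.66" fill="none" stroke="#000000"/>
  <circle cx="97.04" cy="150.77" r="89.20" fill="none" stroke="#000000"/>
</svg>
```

1 u = 1 mm; y_m = 272.86 − y.

[1] `<path>` regular polygon, #000000→engrave S201 F3334: (40.34,143.22) → (32.43,169.71) → (59.32,163.32) → (40.34,143.22) (closed)

[2] `<polyline>` open polyline, #000000→engrave S201 F3334: (184.03,91.93) → (90.81,61.28) → (95.00,186.92)

[3] `<polygon>` regular polygon, #000000→engrave S201 F3334: (148.34,197.72) → (171.02,185.67) → (178.54,161.12) → (166.49,138.44) → (141.94,130.92) → (119.26,142.97) → (111.74,167.52) → (123.79,190.20) → (148.34,197.72) (closed)

[4] `<circle>` circle, #000000→engrave S201 F3334: (186.24,122.09) → (169.20,174.52) → (124.60,206.92) → (69.48,206.92) → (24.88,174.52) → (7.84,122.09) → (24.88,69.66) → (69.48,37.26) → (124.60,37.26) → (169.20,69.66) → (186.24,122.09) (closed)

G21
G90
G0 X40.34 Y143.22
M3 S201
G1 X32.43 Y169.71 F3334
G1 X59.32 Y163.32
G1 X40.34 Y143.22
M5
G0 X184.03 Y91.93
M3 S201
G1 X90.81 Y61.28 F3334
G1 X95.00 Y186.92
M5
G0 X148.34 Y197.72
M3 S201
G1 X171.02 Y185.67 F3334
G1 X178.54 Y161.12
G1 X166.49 Y138.44
G1 X141.94 Y130.92
G1 X119.26 Y142.97
G1 X111.74 Y167.52
G1 X123.79 Y190.20
G1 X148.34 Y197.72
M5
G0 X186.24 Y122.09
M3 S201
G1 X169.20 Y174.52 F3334
G1 X124.60 Y206.92
G1 X69.48 Y206.92
G1 X24.88 Y174.52
G1 X7.84 Y122.09
G1 X24.88 Y69.66
G1 X69.48 Y37.26
G1 X124.60 Y37.26
G1 X169.20 Y69.66
G1 X186.24 Y122.09
M5
G0 X0.00 Y0.00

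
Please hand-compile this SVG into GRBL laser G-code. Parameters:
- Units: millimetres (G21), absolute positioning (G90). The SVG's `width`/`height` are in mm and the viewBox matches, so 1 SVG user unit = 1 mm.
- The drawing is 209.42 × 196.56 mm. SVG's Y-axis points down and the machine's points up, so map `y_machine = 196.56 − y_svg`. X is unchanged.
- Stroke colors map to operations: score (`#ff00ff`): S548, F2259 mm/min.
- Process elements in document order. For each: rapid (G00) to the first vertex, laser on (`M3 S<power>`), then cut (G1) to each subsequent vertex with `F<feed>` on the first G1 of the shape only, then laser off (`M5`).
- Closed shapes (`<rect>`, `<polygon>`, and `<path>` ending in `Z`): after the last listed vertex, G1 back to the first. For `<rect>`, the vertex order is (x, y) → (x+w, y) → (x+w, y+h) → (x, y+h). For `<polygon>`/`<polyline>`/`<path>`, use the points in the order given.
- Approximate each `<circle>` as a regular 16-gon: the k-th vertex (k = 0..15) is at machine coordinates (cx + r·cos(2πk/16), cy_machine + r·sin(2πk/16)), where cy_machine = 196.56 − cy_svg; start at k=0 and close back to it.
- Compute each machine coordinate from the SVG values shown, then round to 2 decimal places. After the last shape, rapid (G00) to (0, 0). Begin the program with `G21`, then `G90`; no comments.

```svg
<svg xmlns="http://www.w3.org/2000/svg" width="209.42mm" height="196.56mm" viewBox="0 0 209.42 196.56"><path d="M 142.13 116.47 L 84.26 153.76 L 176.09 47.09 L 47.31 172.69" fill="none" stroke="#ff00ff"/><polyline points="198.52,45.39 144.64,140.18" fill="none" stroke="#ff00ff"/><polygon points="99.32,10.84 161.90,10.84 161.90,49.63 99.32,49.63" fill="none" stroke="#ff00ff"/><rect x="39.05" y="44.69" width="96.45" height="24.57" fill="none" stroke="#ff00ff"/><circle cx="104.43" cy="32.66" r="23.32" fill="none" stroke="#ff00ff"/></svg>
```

G21
G90
G00 X142.13 Y80.09
M3 S548
G1 X84.26 Y42.80 F2259
G1 X176.09 Y149.47
G1 X47.31 Y23.87
M5
G00 X198.52 Y151.17
M3 S548
G1 X144.64 Y56.38 F2259
M5
G00 X99.32 Y185.72
M3 S548
G1 X161.90 Y185.72 F2259
G1 X161.90 Y146.93
G1 X99.32 Y146.93
G1 X99.32 Y185.72
M5
G00 X39.05 Y151.87
M3 S548
G1 X135.50 Y151.87 F2259
G1 X135.50 Y127.30
G1 X39.05 Y127.30
G1 X39.05 Y151.87
M5
G00 X127.75 Y163.90
M3 S548
G1 X125.97 Y172.82 F2259
G1 X120.92 Y180.39
G1 X113.35 Y185.44
G1 X104.43 Y187.22
G1 X95.51 Y185.44
G1 X87.94 Y180.39
G1 X82.89 Y172.82
G1 X81.11 Y163.90
G1 X82.89 Y154.98
G1 X87.94 Y147.41
G1 X95.51 Y142.36
G1 X104.43 Y140.58
G1 X113.35 Y142.36
G1 X120.92 Y147.41
G1 X125.97 Y154.98
G1 X127.75 Y163.90
M5
G00 X0.00 Y0.00

Since the viewBox matches the mm dimensions, user units are millimetres directly. The only transform is the Y-flip y_m = 196.56 − y_svg.

Shape 1 is a open polyline drawn with `<path>`. Its stroke #ff00ff means score at S548, F2259. After flipping Y the toolpath is (142.13,80.09) → (84.26,42.80) → (176.09,149.47) → (47.31,23.87).

Shape 2 is a line segment drawn with `<polyline>`. Its stroke #ff00ff means score at S548, F2259. After flipping Y the toolpath is (198.52,151.17) → (144.64,56.38).

Shape 3 is a rectangle drawn with `<polygon>`. Its stroke #ff00ff means score at S548, F2259. After flipping Y the toolpath is (99.32,185.72) → (161.90,185.72) → (161.90,146.93) → (99.32,146.93) → (99.32,185.72), returning to the start.

Shape 4 is a rectangle drawn with `<rect>`. Its stroke #ff00ff means score at S548, F2259. After flipping Y the toolpath is (39.05,151.87) → (135.50,151.87) → (135.50,127.30) → (39.05,127.30) → (39.05,151.87), returning to the start.

Shape 5 is a circle drawn with `<circle>`. Its stroke #ff00ff means score at S548, F2259. After flipping Y the toolpath is (127.75,163.90) → (125.97,172.82) → (120.92,180.39) → (113.35,185.44) → (104.43,187.22) → (95.51,185.44) → (87.94,180.39) → (82.89,172.82) → (81.11,163.90) → (82.89,154.98) → (87.94,147.41) → (95.51,142.36) → (104.43,140.58) → (113.35,142.36) → (120.92,147.41) → (125.97,154.98) → (127.75,163.90), returning to the start.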